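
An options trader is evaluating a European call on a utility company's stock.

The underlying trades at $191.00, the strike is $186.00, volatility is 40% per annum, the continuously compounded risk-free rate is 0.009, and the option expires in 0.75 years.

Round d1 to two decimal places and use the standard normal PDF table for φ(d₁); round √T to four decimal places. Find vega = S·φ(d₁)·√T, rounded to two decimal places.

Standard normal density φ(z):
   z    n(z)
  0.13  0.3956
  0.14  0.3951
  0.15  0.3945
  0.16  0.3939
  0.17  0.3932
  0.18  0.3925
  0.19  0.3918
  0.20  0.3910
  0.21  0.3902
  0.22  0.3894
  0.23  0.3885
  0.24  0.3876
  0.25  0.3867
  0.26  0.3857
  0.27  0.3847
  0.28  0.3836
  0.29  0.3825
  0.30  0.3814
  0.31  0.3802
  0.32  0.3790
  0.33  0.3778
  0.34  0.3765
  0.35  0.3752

σ√T = 0.4·√0.75 = 0.3464
ln(S/K) + (r + σ²/2)T = ln(191/186) + (0.009 + 0.4²/2)·0.75 = 0.0265 + 0.0668 = 0.0933
d₁ = 0.0933 / 0.3464 = 0.2693 which rounds to 0.27
√T = √0.75 = 0.8660
φ(d₁) = φ(0.27) = 0.3847
vega = S·φ(d₁)·√T = 191·0.3847·0.8660 = 63.6317

63.63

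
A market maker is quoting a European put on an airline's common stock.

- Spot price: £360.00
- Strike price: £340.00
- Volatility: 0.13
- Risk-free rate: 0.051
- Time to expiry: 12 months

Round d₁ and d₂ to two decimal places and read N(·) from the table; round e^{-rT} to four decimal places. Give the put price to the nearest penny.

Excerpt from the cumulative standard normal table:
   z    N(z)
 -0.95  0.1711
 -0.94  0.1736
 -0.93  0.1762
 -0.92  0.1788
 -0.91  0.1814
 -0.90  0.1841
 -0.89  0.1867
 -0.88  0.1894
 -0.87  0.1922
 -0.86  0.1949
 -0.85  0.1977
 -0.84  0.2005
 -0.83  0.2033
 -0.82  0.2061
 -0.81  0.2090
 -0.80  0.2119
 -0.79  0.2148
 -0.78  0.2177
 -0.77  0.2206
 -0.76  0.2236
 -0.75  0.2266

σ√T = 0.13·√1 = 0.1300
d₁ = [ln(360/340) + (0.051 + 0.13²/2)·1] / 0.1300 = [0.0572 + 0.0594] / 0.1300 = 0.8970 → 0.90
d₂ = d₁ − σ√T = 0.8970 − 0.1300 = 0.7670 → 0.77
e^(−rT) = e^(−0.051·1) = 0.9503
P = 340·0.9503·N(-0.77) − 360·N(-0.90) = 340·0.9503·0.2206 − 360·0.1841 = 71.2763 − 66.2760 = 5.0003

£5.00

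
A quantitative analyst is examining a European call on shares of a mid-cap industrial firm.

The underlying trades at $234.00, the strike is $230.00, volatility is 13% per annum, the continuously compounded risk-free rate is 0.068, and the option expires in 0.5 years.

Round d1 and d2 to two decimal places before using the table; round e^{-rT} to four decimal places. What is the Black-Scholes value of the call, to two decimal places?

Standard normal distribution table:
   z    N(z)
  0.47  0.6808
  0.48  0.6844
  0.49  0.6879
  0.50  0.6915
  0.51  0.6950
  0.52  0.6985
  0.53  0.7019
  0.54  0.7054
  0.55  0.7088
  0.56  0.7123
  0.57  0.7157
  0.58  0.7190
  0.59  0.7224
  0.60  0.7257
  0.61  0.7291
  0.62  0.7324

T = 0.5;  σ√T = 0.0919
d₁ = [ln(234/230) + (0.068 + 0.13²/2)·0.5] / 0.0919 = [0.0172 + 0.0382] / 0.0919 = 0.6034 ⇒ 0.60
d₂ = d₁ − σ√T = 0.6034 − 0.0919 = 0.5115 ⇒ 0.51
exp(−rT) = exp(−0.068·0.5) = 0.9666
N(d₁) = N(0.60) = 0.7257;  N(d₂) = N(0.51) = 0.6950
C = 234·0.7257 − 230·0.9666·0.6950 = 169.8138 − 154.5110 = 15.3028

$15.30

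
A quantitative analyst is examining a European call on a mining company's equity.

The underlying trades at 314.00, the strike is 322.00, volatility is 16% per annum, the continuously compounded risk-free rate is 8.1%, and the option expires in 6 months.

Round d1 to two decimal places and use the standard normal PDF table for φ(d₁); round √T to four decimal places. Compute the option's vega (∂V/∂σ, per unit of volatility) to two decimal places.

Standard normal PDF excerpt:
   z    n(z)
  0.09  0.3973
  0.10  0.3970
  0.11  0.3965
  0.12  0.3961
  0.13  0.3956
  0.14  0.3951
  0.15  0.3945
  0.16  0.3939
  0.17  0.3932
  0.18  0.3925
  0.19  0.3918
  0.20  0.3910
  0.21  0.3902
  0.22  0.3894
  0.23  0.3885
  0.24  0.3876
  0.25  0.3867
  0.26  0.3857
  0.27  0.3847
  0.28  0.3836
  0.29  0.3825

T = 0.5;  σ√T = 0.1131
d₁ = [ln(314/322) + (0.081 + 0.16²/2)·0.5] / 0.1131 = [-0.0252 + 0.0469] / 0.1131 = 0.1922 ⇒ 0.19
√T = √0.5 = 0.7071
φ(d₁) = φ(0.19) = 0.3918
vega = S·φ(d₁)·√T = 314·0.3918·0.7071 = 86.9911

86.99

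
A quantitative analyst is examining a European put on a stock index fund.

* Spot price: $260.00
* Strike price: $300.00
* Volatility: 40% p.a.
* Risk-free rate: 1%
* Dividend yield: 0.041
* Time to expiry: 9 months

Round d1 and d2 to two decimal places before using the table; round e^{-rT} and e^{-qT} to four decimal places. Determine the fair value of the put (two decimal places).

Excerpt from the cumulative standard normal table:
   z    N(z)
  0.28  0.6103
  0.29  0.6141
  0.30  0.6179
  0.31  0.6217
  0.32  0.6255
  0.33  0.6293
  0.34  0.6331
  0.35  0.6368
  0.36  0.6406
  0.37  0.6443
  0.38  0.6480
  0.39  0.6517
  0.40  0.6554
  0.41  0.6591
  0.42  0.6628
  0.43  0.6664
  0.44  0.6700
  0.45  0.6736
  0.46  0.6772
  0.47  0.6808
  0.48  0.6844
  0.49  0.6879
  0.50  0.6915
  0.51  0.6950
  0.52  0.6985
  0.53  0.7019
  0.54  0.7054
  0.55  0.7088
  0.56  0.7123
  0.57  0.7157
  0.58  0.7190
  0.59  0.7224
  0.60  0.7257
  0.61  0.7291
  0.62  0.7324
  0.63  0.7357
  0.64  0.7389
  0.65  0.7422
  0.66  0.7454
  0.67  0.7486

σ√T = 0.4 × 0.8660 = 0.3464
d₁ = [ln(260/300) + (0.01 − 0.041 + ½·0.4²)·0.75] / (σ√T) = (-0.1431 + 0.0368) / 0.3464 = -0.3070 ≈ -0.31
d₂ = -0.3070 − 0.3464 = -0.6534 ≈ -0.65
exp(−qT) = exp(−0.041·0.75) = 0.9697;  exp(−rT) = exp(−0.01·0.75) = 0.9925
N(−d₂) = N(0.65) = 0.7422;  N(−d₁) = N(0.31) = 0.6217
P = 300·0.9925·0.7422 − 260·0.9697·0.6217 = 220.9900 − 156.7442 = 64.2458

$64.25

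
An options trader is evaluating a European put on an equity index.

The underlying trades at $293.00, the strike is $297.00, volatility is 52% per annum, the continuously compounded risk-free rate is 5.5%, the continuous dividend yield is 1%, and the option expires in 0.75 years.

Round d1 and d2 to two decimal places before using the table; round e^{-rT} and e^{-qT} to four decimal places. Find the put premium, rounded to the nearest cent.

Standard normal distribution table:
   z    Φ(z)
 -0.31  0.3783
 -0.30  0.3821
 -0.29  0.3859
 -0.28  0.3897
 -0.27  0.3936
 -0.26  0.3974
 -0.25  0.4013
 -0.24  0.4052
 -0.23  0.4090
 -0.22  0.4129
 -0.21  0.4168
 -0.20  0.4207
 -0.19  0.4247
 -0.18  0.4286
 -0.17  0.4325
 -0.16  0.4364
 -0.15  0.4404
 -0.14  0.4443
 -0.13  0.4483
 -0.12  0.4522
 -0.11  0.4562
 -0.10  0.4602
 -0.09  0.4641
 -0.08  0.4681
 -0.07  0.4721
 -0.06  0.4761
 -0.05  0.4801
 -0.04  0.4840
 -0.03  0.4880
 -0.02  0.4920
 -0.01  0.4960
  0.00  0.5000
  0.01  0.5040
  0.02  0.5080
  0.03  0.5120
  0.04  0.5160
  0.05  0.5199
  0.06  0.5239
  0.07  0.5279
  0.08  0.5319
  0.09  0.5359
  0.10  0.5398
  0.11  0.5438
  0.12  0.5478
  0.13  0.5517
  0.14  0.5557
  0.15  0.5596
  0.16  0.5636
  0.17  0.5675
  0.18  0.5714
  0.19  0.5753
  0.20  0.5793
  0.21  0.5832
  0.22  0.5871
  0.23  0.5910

$48.39

σ√T = 0.52·√0.75 = 0.4503
d₁ = [ln(293/297) + (0.055 − 0.01 + 0.52²/2)·0.75] / 0.4503 = [-0.0136 + 0.1352] / 0.4503 = 0.2700 ≈ 0.27
d₂ = d₁ − σ√T = 0.2700 − 0.4503 = -0.1803 ≈ -0.18
exp(−qT) = exp(−0.01·0.75) = 0.9925;  exp(−rT) = exp(−0.055·0.75) = 0.9596
N(−d₂) = N(0.18) = 0.5714;  N(−d₁) = N(-0.27) = 0.3936
P = 297·0.9596·0.5714 − 293·0.9925·0.3936 = 162.8497 − 114.4599 = 48.3898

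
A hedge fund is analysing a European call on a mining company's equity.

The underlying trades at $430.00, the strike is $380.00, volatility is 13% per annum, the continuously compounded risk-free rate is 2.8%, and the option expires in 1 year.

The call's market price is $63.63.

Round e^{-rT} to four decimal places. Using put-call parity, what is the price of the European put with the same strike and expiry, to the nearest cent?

$3.14

e^(−rT) = e^(−0.028·1) = 0.9724
Put-call parity: C − P = S − K·e^(−rT) = 430 − 380·0.9724 = 430 − 369.5120 = 60.4880
P = C − (C − P) = 63.63 − (60.4880) = 3.1420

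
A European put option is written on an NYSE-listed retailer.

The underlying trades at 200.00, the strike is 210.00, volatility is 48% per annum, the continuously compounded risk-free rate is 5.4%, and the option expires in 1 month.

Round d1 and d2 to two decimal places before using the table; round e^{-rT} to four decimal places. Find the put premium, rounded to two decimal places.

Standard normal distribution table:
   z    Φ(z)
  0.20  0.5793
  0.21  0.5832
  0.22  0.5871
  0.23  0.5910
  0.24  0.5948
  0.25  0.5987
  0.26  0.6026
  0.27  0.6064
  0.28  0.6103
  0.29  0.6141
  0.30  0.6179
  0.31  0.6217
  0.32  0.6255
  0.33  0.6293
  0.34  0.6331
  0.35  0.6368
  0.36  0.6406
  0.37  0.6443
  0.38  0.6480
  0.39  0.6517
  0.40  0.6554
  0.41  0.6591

σ√T = 0.48·√0.08333 = 0.1386
d₁ = [ln(200/210) + (0.054 + ½·0.48²)·0.08333] / (σ√T) = (-0.0488 + 0.0141) / 0.1386 = -0.2504 ⇒ -0.25
d₂ = -0.2504 − 0.1386 = -0.3889 ⇒ -0.39
exp(−rT) = exp(−0.054·0.08333) = 0.9955
P = 210·0.9955·N(0.39) − 200·N(0.25) = 210·0.9955·0.6517 − 200·0.5987 = 136.2411 − 119.7400 = 16.5011

16.50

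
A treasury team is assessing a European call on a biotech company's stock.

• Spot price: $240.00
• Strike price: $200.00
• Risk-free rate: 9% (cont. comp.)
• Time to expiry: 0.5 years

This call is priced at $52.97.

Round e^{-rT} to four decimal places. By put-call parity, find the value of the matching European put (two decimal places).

e^(−rT) = e^(−0.09·0.5) = 0.9560
Put-call parity: C − P = S − K·e^(−rT) = 240 − 200·0.9560 = 240 − 191.2000 = 48.8000
P = C − (C − P) = 52.97 − (48.8000) = 4.1700

$4.17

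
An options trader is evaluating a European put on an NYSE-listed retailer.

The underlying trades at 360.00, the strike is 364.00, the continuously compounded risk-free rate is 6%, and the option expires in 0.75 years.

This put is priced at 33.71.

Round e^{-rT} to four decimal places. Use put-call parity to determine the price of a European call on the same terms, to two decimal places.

45.73

exp(−rT) = exp(−0.06·0.75) = 0.9560
Put-call parity: C − P = S − K·e^(−rT) = 360 − 364·0.9560 = 360 − 347.9840 = 12.0160
C = P + (C − P) = 33.71 + (12.0160) = 45.7260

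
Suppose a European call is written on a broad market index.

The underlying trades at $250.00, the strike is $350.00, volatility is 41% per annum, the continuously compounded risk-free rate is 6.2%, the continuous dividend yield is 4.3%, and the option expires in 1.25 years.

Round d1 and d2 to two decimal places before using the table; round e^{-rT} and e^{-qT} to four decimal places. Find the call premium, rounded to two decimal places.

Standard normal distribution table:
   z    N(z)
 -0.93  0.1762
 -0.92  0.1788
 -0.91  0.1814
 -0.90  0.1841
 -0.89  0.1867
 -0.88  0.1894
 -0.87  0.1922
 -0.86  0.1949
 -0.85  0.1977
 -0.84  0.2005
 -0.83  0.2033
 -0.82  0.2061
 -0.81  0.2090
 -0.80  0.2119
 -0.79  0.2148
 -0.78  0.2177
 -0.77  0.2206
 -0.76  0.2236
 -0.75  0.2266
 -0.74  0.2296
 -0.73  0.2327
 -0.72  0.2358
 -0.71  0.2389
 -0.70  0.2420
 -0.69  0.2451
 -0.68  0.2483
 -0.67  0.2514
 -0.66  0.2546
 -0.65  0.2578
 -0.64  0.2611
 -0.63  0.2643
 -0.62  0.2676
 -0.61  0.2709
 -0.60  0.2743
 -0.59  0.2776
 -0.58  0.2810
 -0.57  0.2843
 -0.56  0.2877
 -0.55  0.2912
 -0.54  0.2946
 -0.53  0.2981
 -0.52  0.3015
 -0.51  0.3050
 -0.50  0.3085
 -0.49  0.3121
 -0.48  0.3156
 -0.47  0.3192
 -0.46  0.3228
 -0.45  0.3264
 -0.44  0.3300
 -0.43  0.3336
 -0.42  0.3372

σ√T = 0.41·√1.25 = 0.4584
d₁ = [ln(250/350) + (0.062 − 0.043 + 0.41²/2)·1.25] / 0.4584 = [-0.3365 + 0.1288] / 0.4584 = -0.4530 → -0.45
d₂ = d₁ − σ√T = -0.4530 − 0.4584 = -0.9114 → -0.91
exp(−qT) = exp(−0.043·1.25) = 0.9477;  exp(−rT) = exp(−0.062·1.25) = 0.9254
C = 250·0.9477·N(-0.45) − 350·0.9254·N(-0.91) = 250·0.9477·0.3264 − 350·0.9254·0.1814 = 77.3323 − 58.7536 = 18.5787

$18.58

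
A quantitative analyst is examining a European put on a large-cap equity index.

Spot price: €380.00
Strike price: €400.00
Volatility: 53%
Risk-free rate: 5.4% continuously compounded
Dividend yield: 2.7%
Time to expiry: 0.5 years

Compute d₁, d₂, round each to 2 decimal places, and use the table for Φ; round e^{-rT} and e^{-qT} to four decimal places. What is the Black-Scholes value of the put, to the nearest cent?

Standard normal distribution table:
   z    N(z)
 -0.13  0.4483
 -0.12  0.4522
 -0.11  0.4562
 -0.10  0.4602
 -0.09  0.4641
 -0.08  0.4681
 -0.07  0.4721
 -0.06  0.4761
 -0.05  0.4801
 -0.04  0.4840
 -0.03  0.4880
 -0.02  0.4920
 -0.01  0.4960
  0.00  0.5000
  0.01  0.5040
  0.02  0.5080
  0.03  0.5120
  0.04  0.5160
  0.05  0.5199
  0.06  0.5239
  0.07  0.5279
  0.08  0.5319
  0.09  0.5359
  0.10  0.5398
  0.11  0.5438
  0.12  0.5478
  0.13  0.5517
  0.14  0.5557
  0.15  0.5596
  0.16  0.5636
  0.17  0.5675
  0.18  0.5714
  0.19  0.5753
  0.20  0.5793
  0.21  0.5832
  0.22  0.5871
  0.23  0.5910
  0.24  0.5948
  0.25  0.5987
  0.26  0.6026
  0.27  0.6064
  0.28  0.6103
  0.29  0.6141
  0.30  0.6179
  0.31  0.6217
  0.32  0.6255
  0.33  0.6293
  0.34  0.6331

€65.11

T = 0.5;  σ√T = 0.3748
ln(S/K) + (r − q + σ²/2)T = ln(380/400) + (0.054 − 0.027 + 0.53²/2)·0.5 = -0.0513 + 0.0837 = 0.0324
d₁ = 0.0324 / 0.3748 = 0.0865 → 0.09
d₂ = d₁ − σ√T = 0.0865 − 0.3748 = -0.2882 → -0.29
e^(−qT) = e^(−0.027·0.5) = 0.9866;  e^(−rT) = e^(−0.054·0.5) = 0.9734
P = 400·0.9734·N(0.29) − 380·0.9866·N(-0.09) = 400·0.9734·0.6141 − 380·0.9866·0.4641 = 239.1060 − 173.9948 = 65.1112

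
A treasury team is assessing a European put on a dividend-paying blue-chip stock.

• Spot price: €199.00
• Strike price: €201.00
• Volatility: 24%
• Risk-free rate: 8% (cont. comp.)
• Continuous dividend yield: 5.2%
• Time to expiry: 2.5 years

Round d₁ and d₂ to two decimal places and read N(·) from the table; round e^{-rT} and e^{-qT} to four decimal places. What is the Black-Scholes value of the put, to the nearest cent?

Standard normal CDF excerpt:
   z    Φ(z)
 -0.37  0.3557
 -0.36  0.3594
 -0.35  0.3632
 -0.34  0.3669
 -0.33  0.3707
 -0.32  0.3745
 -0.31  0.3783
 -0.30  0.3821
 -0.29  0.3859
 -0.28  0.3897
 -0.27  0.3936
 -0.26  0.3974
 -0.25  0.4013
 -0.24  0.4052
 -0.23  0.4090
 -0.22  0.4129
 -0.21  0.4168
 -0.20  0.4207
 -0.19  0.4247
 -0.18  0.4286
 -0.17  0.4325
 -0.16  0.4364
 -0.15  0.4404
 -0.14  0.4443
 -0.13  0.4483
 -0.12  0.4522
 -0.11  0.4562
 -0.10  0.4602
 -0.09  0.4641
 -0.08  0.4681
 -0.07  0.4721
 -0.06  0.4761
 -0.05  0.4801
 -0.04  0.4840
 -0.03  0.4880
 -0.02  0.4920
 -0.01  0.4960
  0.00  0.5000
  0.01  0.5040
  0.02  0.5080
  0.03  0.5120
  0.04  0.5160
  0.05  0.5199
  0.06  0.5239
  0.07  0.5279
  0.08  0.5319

€20.79

σ√T = 0.24·√2.5 = 0.3795
d₁ = [ln(199/201) + (0.08 − 0.052 + ½·0.24²)·2.5] / (σ√T) = (-0.0100 + 0.1420) / 0.3795 = 0.3479 ≈ 0.35
d₂ = 0.3479 − 0.3795 = -0.0316 ≈ -0.03
e^(−qT) = e^(−0.052·2.5) = 0.8781;  e^(−rT) = e^(−0.08·2.5) = 0.8187
N(−d₂) = N(0.03) = 0.5120;  N(−d₁) = N(-0.35) = 0.3632
P = 201·0.8187·0.5120 − 199·0.8781·0.3632 = 84.2541 − 63.4663 = 20.7878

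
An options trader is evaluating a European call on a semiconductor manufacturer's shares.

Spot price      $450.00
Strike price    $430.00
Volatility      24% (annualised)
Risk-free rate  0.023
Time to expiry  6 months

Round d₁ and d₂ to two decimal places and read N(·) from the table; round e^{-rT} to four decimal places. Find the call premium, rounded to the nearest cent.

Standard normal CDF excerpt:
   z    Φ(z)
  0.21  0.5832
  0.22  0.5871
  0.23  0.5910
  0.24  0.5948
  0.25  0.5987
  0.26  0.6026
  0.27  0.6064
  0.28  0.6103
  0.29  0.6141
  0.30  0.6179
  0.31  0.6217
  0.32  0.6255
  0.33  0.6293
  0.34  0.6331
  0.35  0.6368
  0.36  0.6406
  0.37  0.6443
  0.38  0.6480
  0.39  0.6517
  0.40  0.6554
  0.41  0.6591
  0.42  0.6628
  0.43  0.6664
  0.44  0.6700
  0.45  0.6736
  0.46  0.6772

$43.75

T = 0.5;  σ√T = 0.1697
ln(S/K) + (r + σ²/2)T = ln(450/430) + (0.023 + 0.24²/2)·0.5 = 0.0455 + 0.0259 = 0.0714
d₁ = 0.0714 / 0.1697 = 0.4205 ≈ 0.42
d₂ = d₁ − σ√T = 0.4205 − 0.1697 = 0.2508 ≈ 0.25
exp(−rT) = exp(−0.023·0.5) = 0.9886
N(d₁) = N(0.42) = 0.6628;  N(d₂) = N(0.25) = 0.5987
C = 450·0.6628 − 430·0.9886·0.5987 = 298.2600 − 254.5062 = 43.7538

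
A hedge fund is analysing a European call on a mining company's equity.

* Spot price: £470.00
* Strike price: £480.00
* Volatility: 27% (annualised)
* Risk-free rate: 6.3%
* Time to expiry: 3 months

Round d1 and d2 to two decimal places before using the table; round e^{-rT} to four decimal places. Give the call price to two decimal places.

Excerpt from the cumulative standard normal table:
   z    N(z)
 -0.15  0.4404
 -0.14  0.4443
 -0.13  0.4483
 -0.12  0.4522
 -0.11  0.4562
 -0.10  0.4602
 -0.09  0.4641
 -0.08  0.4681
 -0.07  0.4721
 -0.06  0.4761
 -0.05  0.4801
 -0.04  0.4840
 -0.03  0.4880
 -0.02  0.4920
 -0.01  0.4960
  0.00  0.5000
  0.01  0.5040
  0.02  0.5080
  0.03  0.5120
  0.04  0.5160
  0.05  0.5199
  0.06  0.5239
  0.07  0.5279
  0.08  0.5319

T = 0.25;  σ√T = 0.1350
ln(S/K) + (r + σ²/2)T = ln(470/480) + (0.063 + 0.27²/2)·0.25 = -0.0211 + 0.0249 = 0.0038
d₁ = 0.0038 / 0.1350 = 0.0282 ⇒ 0.03
d₂ = d₁ − σ√T = 0.0282 − 0.1350 = -0.1068 ⇒ -0.11
e^(−rT) = e^(−0.063·0.25) = 0.9844
C = 470·N(0.03) − 480·0.9844·N(-0.11) = 470·0.5120 − 480·0.9844·0.4562 = 240.6400 − 215.5600 = 25.0800

£25.08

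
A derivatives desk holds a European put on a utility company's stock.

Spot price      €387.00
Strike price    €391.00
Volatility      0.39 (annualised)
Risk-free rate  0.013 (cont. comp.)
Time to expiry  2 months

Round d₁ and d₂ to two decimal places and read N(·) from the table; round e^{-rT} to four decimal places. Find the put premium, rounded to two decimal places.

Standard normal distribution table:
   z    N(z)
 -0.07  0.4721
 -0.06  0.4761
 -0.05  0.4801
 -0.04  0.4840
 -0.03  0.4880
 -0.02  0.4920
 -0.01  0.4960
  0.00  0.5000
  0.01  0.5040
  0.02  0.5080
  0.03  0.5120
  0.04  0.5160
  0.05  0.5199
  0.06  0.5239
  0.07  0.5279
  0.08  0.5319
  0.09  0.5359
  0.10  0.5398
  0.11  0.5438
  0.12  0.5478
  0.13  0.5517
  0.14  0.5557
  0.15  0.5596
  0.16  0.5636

€26.38

T = 0.1667;  σ√T = 0.1592
d₁ = [ln(387/391) + (0.013 + 0.39²/2)·0.1667] / 0.1592 = [-0.0103 + 0.0148] / 0.1592 = 0.0286 ⇒ 0.03
d₂ = d₁ − σ√T = 0.0286 − 0.1592 = -0.1306 ⇒ -0.13
e^(−rT) = e^(−0.013·0.1667) = 0.9978
P = 391·0.9978·N(0.13) − 387·N(-0.03) = 391·0.9978·0.5517 − 387·0.4880 = 215.2401 − 188.8560 = 26.3841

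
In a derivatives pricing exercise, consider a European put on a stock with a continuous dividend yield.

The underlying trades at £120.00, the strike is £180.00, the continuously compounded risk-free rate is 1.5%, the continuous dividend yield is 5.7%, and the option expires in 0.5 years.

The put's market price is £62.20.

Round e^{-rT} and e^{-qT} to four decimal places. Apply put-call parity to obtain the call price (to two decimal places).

£0.18

exp(−qT) = exp(−0.057·0.5) = 0.9719;  exp(−rT) = exp(−0.015·0.5) = 0.9925
Put-call parity: C − P = S·e^(−qT) − K·e^(−rT) = 120·0.9719 − 180·0.9925 = 116.6280 − 178.6500 = -62.0220
C = P + (C − P) = 62.20 + (-62.0220) = 0.1780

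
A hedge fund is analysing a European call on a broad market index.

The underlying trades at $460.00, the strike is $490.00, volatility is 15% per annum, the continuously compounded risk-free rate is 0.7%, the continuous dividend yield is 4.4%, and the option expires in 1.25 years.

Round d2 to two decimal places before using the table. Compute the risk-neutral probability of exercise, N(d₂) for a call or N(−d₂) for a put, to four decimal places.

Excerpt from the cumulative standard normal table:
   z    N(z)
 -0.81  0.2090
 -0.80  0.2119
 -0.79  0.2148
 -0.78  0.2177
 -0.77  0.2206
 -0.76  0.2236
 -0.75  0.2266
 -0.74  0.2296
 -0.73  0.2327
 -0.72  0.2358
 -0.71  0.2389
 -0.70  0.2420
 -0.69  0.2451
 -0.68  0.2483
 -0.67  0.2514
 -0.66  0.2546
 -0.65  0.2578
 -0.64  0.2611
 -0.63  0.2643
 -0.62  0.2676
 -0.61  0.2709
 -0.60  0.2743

0.2296

σ√T = 0.15·√1.25 = 0.1677
ln(S/K) + (r − q + σ²/2)T = ln(460/490) + (0.007 − 0.044 + 0.15²/2)·1.25 = -0.0632 − 0.0322 = -0.0954
d₁ = -0.0954 / 0.1677 = -0.5687 ⇒ -0.57
d₂ = d₁ − σ√T = -0.5687 − 0.1677 = -0.7364 ⇒ -0.74
Risk-neutral Pr[S_T > K] = N(d₂) = N(-0.74) = 0.2296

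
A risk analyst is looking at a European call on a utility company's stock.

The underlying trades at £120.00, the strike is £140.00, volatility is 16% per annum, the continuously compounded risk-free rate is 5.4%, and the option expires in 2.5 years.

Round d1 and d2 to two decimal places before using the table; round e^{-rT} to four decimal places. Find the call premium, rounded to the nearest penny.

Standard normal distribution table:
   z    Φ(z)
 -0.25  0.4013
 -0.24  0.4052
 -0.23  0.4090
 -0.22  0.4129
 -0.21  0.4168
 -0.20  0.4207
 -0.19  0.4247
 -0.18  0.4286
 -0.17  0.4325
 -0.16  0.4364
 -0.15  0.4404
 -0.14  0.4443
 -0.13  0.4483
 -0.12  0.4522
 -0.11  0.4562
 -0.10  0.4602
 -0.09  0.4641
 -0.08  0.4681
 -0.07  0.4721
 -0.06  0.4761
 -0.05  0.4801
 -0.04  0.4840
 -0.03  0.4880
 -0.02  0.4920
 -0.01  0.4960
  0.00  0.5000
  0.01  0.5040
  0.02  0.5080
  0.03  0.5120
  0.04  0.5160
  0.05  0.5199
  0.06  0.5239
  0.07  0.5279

T = 2.5;  σ√T = 0.2530
d₁ = [ln(120/140) + (0.054 + ½·0.16²)·2.5] / (σ√T) = (-0.1542 + 0.1670) / 0.2530 = 0.0508 ⇒ 0.05
d₂ = 0.0508 − 0.2530 = -0.2022 ⇒ -0.20
e^(−rT) = e^(−0.054·2.5) = 0.8737
N(d₁) = N(0.05) = 0.5199;  N(d₂) = N(-0.20) = 0.4207
C = 120·0.5199 − 140·0.8737·0.4207 = 62.3880 − 51.4592 = 10.9288

£10.93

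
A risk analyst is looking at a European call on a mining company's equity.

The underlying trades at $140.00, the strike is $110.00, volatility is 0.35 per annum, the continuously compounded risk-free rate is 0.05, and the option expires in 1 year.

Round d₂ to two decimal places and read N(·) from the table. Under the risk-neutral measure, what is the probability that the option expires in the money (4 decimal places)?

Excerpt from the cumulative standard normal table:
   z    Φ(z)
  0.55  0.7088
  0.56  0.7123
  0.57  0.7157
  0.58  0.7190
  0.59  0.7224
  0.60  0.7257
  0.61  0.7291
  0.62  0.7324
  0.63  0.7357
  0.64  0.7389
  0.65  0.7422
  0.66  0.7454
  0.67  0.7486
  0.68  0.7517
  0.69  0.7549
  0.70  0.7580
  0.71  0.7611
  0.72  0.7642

0.7454

σ√T = 0.35 × 1.0000 = 0.3500
d₁ = [ln(140/110) + (0.05 + 0.35²/2)·1] / 0.3500 = [0.2412 + 0.1112] / 0.3500 = 1.0069 ≈ 1.01
d₂ = d₁ − σ√T = 1.0069 − 0.3500 = 0.6569 ≈ 0.66
Pr(exercise) under Q = N(d₂) = 0.7454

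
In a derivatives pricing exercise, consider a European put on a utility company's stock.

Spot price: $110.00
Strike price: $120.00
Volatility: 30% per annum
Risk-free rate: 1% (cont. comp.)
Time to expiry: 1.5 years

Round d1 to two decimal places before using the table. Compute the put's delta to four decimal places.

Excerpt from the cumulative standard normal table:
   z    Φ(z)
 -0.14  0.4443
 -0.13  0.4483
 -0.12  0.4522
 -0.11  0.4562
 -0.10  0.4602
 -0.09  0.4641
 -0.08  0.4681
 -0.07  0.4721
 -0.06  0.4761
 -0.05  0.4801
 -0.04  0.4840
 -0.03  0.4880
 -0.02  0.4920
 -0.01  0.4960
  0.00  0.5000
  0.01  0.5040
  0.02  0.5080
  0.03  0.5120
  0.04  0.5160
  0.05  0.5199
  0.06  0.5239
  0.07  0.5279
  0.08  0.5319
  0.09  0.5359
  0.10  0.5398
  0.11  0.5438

-0.5040

T = 1.5;  σ√T = 0.3674
d₁ = [ln(110/120) + (0.01 + 0.3²/2)·1.5] / 0.3674 = [-0.0870 + 0.0825] / 0.3674 = -0.0123 → -0.01
N(d₁) = N(-0.01) = 0.4960
Δ_put = N(d₁) − 1 = 0.4960 − 1 = -0.5040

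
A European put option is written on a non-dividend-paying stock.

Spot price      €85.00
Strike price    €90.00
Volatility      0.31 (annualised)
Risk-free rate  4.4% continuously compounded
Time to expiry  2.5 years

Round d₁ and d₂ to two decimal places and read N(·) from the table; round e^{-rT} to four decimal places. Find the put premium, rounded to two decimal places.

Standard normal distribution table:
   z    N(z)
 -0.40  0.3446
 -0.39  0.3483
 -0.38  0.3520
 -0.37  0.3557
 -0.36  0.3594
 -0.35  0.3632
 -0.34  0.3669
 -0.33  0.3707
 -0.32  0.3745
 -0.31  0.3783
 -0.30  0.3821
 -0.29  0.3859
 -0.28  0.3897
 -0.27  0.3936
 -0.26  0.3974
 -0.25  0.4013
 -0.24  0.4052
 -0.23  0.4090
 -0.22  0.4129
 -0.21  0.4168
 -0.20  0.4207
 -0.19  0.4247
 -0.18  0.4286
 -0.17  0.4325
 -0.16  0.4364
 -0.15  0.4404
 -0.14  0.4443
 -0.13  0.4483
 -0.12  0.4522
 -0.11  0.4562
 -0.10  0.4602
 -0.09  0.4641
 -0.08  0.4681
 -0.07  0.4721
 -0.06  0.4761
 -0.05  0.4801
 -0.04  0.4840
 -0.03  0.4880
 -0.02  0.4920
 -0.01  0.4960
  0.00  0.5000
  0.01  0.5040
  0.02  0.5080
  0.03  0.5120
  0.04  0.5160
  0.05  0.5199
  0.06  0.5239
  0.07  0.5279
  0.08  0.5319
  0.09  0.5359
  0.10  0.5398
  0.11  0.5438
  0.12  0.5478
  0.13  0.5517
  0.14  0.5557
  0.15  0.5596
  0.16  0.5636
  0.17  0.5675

T = 2.5;  σ√T = 0.4902
d₁ = [ln(85/90) + (0.044 + 0.31²/2)·2.5] / 0.4902 = [-0.0572 + 0.2301] / 0.4902 = 0.3529 ⇒ 0.35
d₂ = d₁ − σ√T = 0.3529 − 0.4902 = -0.1373 ⇒ -0.14
exp(−rT) = exp(−0.044·2.5) = 0.8958
N(−d₂) = N(0.14) = 0.5557;  N(−d₁) = N(-0.35) = 0.3632
P = 90·0.8958·0.5557 − 85·0.3632 = 44.8016 − 30.8720 = 13.9296

€13.93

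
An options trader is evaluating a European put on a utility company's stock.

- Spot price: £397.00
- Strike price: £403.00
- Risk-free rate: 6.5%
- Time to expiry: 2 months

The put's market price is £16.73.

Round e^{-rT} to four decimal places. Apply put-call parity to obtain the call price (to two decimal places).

e^(−rT) = e^(−0.065·0.1667) = 0.9892
Put-call parity: C − P = S − K·e^(−rT) = 397 − 403·0.9892 = 397 − 398.6476 = -1.6476
C = P + (C − P) = 16.73 + (-1.6476) = 15.0824

£15.08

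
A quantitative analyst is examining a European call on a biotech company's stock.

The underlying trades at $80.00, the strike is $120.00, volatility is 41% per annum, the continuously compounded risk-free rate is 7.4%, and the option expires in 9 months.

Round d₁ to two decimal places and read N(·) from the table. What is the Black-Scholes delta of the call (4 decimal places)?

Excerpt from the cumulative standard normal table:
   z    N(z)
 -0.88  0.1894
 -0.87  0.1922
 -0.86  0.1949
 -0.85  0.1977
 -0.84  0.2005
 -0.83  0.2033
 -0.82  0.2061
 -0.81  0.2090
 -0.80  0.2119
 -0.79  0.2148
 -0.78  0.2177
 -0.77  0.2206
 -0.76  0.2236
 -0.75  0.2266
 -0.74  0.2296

T = 0.75;  σ√T = 0.3551
d₁ = [ln(80/120) + (0.074 + 0.41²/2)·0.75] / 0.3551 = [-0.4055 + 0.1185] / 0.3551 = -0.8081 → -0.81
N(d₁) = N(-0.81) = 0.2090
Δ_call = N(d₁) = 0.2090

0.2090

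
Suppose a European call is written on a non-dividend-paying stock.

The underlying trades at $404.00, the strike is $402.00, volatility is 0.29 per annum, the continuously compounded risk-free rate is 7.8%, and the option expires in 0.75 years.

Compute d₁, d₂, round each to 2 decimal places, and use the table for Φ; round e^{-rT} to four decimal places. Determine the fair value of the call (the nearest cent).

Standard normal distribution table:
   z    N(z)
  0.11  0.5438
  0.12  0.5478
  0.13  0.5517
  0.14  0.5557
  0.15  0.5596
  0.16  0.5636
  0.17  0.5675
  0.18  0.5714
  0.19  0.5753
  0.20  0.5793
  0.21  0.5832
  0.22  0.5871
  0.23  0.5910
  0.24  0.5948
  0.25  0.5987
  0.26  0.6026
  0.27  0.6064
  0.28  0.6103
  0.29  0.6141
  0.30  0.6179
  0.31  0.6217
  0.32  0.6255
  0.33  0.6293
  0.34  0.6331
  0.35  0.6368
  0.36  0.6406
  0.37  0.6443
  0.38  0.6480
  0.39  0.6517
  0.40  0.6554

σ√T = 0.29·√0.75 = 0.2511
d₁ = [ln(404/402) + (0.078 + 0.29²/2)·0.75] / 0.2511 = [0.0050 + 0.0900] / 0.2511 = 0.3783 ⇒ 0.38
d₂ = d₁ − σ√T = 0.3783 − 0.2511 = 0.1271 ⇒ 0.13
exp(−rT) = exp(−0.078·0.75) = 0.9432
N(d₁) = N(0.38) = 0.6480;  N(d₂) = N(0.13) = 0.5517
C = 404·0.6480 − 402·0.9432·0.5517 = 261.7920 − 209.1861 = 52.6059

$52.61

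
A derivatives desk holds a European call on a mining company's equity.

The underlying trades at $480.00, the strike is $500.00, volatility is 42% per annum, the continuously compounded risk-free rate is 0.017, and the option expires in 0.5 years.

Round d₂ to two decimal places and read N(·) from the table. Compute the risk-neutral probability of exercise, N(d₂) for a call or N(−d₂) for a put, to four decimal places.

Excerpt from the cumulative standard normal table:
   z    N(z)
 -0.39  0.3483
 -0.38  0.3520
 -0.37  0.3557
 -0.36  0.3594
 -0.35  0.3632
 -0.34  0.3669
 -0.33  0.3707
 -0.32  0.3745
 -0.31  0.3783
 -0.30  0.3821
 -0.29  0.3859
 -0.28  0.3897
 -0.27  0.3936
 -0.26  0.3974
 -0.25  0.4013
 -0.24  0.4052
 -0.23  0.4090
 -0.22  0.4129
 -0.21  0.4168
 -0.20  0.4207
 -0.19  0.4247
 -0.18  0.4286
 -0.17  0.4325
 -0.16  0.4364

0.3974

σ√T = 0.42 × 0.7071 = 0.2970
d₁ = [ln(480/500) + (0.017 + ½·0.42²)·0.5] / (σ√T) = (-0.0408 + 0.0526) / 0.2970 = 0.0397 ≈ 0.04
d₂ = 0.0397 − 0.2970 = -0.2573 ≈ -0.26
Risk-neutral Pr[S_T > K] = N(d₂) = N(-0.26) = 0.3974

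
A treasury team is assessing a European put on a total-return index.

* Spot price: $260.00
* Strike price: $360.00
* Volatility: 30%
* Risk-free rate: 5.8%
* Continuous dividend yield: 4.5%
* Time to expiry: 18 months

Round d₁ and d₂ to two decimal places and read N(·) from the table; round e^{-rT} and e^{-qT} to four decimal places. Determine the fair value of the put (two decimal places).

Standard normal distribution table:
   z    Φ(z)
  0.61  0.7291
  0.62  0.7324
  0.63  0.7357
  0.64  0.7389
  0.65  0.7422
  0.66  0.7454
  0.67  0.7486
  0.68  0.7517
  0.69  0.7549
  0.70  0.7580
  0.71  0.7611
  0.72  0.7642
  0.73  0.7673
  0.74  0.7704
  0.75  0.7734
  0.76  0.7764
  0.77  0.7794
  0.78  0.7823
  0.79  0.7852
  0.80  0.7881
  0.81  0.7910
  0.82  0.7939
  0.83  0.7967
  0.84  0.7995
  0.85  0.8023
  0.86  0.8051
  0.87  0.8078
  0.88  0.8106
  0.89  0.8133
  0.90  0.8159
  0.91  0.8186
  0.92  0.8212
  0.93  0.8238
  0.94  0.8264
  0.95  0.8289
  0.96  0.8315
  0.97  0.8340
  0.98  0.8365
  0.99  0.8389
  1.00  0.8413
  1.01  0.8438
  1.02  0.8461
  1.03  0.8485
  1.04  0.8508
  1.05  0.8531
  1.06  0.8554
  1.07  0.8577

$98.85

σ√T = 0.3 × 1.2247 = 0.3674
d₁ = [ln(260/360) + (0.058 − 0.045 + 0.3²/2)·1.5] / 0.3674 = [-0.3254 + 0.0870] / 0.3674 = -0.6489 which rounds to -0.65
d₂ = d₁ − σ√T = -0.6489 − 0.3674 = -1.0163 which rounds to -1.02
exp(−qT) = exp(−0.045·1.5) = 0.9347;  exp(−rT) = exp(−0.058·1.5) = 0.9167
N(−d₂) = N(1.02) = 0.8461;  N(−d₁) = N(0.65) = 0.7422
P = 360·0.9167·0.8461 − 260·0.9347·0.7422 = 279.2232 − 180.3709 = 98.8522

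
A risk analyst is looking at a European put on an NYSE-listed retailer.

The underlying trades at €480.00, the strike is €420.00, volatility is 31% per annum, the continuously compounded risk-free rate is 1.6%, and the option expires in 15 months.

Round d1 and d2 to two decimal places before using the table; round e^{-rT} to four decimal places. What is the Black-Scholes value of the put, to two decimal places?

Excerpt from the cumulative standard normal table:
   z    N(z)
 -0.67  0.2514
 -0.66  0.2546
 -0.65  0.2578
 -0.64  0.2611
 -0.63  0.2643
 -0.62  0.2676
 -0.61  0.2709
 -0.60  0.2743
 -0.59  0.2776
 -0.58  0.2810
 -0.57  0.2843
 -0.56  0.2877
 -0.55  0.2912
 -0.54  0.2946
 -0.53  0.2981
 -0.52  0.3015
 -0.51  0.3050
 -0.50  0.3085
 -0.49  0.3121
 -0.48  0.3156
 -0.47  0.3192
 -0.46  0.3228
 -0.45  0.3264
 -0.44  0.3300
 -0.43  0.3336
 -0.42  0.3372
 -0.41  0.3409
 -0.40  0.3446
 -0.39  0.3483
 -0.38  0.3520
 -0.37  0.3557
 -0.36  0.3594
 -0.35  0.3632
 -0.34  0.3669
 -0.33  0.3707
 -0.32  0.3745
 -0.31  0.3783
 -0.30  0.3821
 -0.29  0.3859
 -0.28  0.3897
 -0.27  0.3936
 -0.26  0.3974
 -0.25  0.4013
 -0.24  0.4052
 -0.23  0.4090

€33.59

T = 1.25;  σ√T = 0.3466
d₁ = [ln(480/420) + (0.016 + ½·0.31²)·1.25] / (σ√T) = (0.1335 + 0.0801) / 0.3466 = 0.6163 which rounds to 0.62
d₂ = 0.6163 − 0.3466 = 0.2697 which rounds to 0.27
e^(−rT) = e^(−0.016·1.25) = 0.9802
N(−d₂) = N(-0.27) = 0.3936;  N(−d₁) = N(-0.62) = 0.2676
P = 420·0.9802·0.3936 − 480·0.2676 = 162.0388 − 128.4480 = 33.5908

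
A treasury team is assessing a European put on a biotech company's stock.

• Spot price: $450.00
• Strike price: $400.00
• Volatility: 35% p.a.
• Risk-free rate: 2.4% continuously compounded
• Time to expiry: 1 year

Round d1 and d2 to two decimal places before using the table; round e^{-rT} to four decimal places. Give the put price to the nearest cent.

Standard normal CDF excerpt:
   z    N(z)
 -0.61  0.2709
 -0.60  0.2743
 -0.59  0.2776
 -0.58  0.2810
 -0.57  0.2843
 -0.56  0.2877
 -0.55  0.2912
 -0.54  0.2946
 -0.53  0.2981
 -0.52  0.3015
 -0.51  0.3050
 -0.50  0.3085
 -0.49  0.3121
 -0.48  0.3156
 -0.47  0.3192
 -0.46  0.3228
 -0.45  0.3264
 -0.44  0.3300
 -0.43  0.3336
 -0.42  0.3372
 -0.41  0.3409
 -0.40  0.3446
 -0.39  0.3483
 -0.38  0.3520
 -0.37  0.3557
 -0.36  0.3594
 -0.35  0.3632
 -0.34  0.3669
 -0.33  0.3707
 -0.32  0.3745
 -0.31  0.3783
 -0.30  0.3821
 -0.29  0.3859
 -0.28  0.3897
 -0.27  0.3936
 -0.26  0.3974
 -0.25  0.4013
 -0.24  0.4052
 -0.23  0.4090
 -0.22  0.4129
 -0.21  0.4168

$33.27

T = 1;  σ√T = 0.3500
d₁ = [ln(450/400) + (0.024 + ½·0.35²)·1] / (σ√T) = (0.1178 + 0.0852) / 0.3500 = 0.5801 → 0.58
d₂ = 0.5801 − 0.3500 = 0.2301 → 0.23
exp(−rT) = exp(−0.024·1) = 0.9763
N(−d₂) = N(-0.23) = 0.4090;  N(−d₁) = N(-0.58) = 0.2810
P = 400·0.9763·0.4090 − 450·0.2810 = 159.7227 − 126.4500 = 33.2727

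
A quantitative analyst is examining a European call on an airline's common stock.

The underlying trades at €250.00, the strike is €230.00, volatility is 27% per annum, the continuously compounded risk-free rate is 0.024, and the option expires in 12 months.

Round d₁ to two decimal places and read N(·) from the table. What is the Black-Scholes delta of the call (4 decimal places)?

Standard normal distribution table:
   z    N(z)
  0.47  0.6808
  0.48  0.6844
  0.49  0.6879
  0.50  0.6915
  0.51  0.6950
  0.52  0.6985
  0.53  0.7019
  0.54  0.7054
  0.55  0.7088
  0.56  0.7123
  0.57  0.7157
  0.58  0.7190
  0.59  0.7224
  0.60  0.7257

T = 1;  σ√T = 0.2700
d₁ = [ln(250/230) + (0.024 + 0.27²/2)·1] / 0.2700 = [0.0834 + 0.0605] / 0.2700 = 0.5327 → 0.53
N(d₁) = N(0.53) = 0.7019
Δ_call = N(d₁) = 0.7019

0.7019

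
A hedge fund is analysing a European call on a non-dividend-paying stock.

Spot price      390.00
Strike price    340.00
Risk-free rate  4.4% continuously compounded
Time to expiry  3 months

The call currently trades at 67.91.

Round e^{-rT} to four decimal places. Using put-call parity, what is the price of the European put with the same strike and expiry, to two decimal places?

14.20

e^(−rT) = e^(−0.044·0.25) = 0.9891
Put-call parity: C − P = S − K·e^(−rT) = 390 − 340·0.9891 = 390 − 336.2940 = 53.7060
P = C − (C − P) = 67.91 − (53.7060) = 14.2040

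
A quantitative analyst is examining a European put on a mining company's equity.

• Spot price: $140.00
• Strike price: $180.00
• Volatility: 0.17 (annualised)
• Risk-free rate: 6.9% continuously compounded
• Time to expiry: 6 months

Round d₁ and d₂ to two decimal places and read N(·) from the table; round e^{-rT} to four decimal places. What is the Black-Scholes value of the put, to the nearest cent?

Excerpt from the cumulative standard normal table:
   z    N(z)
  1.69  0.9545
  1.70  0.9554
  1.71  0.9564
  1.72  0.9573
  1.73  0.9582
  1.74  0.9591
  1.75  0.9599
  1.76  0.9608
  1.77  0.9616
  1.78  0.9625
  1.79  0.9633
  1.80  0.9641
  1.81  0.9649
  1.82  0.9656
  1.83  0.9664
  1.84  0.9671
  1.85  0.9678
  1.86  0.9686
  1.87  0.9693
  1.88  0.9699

σ√T = 0.17 × 0.7071 = 0.1202
d₁ = [ln(140/180) + (0.069 + ½·0.17²)·0.5] / (σ√T) = (-0.2513 + 0.0417) / 0.1202 = -1.7436 ≈ -1.74
d₂ = -1.7436 − 0.1202 = -1.8638 ≈ -1.86
e^(−rT) = e^(−0.069·0.5) = 0.9661
N(−d₂) = N(1.86) = 0.9686;  N(−d₁) = N(1.74) = 0.9591
P = 180·0.9661·0.9686 − 140·0.9591 = 168.4376 − 134.2740 = 34.1636

$34.16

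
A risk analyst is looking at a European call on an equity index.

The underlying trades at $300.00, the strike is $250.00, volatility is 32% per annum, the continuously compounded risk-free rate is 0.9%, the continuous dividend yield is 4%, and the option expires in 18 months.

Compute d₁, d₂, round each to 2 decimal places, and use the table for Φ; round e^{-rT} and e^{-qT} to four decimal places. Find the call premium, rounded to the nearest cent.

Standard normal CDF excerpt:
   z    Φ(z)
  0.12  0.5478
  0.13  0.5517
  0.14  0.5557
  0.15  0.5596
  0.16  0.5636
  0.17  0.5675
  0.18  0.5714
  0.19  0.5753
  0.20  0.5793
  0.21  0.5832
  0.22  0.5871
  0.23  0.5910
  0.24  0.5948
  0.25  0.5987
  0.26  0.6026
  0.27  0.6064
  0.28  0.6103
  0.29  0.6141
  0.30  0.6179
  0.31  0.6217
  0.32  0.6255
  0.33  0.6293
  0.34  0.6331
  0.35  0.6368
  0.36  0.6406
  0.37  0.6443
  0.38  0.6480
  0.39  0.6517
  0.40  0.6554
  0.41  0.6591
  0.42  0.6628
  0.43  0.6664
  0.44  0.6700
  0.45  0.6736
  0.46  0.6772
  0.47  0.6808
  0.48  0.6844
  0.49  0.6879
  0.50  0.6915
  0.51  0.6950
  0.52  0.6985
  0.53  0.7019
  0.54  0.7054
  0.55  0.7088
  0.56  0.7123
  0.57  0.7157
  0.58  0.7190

T = 1.5;  σ√T = 0.3919
d₁ = [ln(300/250) + (0.009 − 0.04 + 0.32²/2)·1.5] / 0.3919 = [0.1823 + 0.0303] / 0.3919 = 0.5425 ≈ 0.54
d₂ = d₁ − σ√T = 0.5425 − 0.3919 = 0.1506 ≈ 0.15
e^(−qT) = e^(−0.04·1.5) = 0.9418;  e^(−rT) = e^(−0.009·1.5) = 0.9866
C = 300·0.9418·N(0.54) − 250·0.9866·N(0.15) = 300·0.9418·0.7054 − 250·0.9866·0.5596 = 199.3037 − 138.0253 = 61.2784

$61.28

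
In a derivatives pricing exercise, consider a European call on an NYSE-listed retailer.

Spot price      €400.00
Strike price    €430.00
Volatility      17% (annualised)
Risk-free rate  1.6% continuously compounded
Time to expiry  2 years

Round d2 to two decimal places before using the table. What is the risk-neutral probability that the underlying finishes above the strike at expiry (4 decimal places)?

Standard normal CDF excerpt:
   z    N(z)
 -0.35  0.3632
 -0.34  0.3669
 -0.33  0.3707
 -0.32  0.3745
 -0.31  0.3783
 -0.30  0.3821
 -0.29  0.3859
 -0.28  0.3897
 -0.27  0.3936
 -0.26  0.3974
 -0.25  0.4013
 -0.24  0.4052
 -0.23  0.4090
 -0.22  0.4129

T = 2;  σ√T = 0.2404
ln(S/K) + (r + σ²/2)T = ln(400/430) + (0.016 + 0.17²/2)·2 = -0.0723 + 0.0609 = -0.0114
d₁ = -0.0114 / 0.2404 = -0.0475 → -0.05
d₂ = d₁ − σ√T = -0.0475 − 0.2404 = -0.2879 → -0.29
Risk-neutral Pr[S_T > K] = N(d₂) = N(-0.29) = 0.3859

0.3859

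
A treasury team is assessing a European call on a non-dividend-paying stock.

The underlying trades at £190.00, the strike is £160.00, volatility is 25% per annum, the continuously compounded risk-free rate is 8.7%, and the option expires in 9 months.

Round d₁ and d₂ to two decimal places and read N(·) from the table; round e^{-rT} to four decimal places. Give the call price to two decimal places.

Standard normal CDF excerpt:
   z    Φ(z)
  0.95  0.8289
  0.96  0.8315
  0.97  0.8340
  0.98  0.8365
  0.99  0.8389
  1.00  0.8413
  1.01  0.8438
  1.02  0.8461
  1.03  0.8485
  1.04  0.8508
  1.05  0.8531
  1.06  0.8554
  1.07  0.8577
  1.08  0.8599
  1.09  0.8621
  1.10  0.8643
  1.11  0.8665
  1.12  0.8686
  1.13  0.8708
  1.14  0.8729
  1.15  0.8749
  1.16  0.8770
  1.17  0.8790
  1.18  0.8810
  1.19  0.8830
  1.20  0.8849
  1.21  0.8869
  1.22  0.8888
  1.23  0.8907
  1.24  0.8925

£42.39

σ√T = 0.25 × 0.8660 = 0.2165
d₁ = [ln(190/160) + (0.087 + 0.25²/2)·0.75] / 0.2165 = [0.1719 + 0.0887] / 0.2165 = 1.2034 ⇒ 1.20
d₂ = d₁ − σ√T = 1.2034 − 0.2165 = 0.9869 ⇒ 0.99
e^(−rT) = e^(−0.087·0.75) = 0.9368
N(d₁) = N(1.20) = 0.8849;  N(d₂) = N(0.99) = 0.8389
C = 190·0.8849 − 160·0.9368·0.8389 = 168.1310 − 125.7410 = 42.3900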